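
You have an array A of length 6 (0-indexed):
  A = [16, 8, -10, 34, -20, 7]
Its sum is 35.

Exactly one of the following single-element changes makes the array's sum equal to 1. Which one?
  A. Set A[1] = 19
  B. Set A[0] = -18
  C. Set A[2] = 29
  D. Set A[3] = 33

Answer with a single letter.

Option A: A[1] 8->19, delta=11, new_sum=35+(11)=46
Option B: A[0] 16->-18, delta=-34, new_sum=35+(-34)=1 <-- matches target
Option C: A[2] -10->29, delta=39, new_sum=35+(39)=74
Option D: A[3] 34->33, delta=-1, new_sum=35+(-1)=34

Answer: B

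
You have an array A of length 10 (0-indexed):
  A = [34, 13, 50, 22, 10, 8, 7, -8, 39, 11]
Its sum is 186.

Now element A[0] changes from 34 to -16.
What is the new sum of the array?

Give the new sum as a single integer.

Old value at index 0: 34
New value at index 0: -16
Delta = -16 - 34 = -50
New sum = old_sum + delta = 186 + (-50) = 136

Answer: 136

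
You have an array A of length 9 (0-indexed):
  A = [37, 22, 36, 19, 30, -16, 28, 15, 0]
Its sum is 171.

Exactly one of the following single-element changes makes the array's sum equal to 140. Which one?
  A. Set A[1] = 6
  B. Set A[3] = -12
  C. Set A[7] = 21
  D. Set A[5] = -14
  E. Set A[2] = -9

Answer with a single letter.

Answer: B

Derivation:
Option A: A[1] 22->6, delta=-16, new_sum=171+(-16)=155
Option B: A[3] 19->-12, delta=-31, new_sum=171+(-31)=140 <-- matches target
Option C: A[7] 15->21, delta=6, new_sum=171+(6)=177
Option D: A[5] -16->-14, delta=2, new_sum=171+(2)=173
Option E: A[2] 36->-9, delta=-45, new_sum=171+(-45)=126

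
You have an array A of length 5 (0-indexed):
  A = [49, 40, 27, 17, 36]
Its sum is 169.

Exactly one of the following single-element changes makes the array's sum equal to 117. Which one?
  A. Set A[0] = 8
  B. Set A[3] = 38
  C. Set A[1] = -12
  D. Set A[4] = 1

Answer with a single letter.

Answer: C

Derivation:
Option A: A[0] 49->8, delta=-41, new_sum=169+(-41)=128
Option B: A[3] 17->38, delta=21, new_sum=169+(21)=190
Option C: A[1] 40->-12, delta=-52, new_sum=169+(-52)=117 <-- matches target
Option D: A[4] 36->1, delta=-35, new_sum=169+(-35)=134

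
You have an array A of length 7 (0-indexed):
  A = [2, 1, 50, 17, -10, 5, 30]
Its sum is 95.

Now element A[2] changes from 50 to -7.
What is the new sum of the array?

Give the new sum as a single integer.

Old value at index 2: 50
New value at index 2: -7
Delta = -7 - 50 = -57
New sum = old_sum + delta = 95 + (-57) = 38

Answer: 38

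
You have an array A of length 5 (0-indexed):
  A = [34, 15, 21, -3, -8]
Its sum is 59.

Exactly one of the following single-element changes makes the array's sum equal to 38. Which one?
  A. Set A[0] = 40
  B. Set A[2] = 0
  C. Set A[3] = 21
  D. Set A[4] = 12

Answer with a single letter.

Option A: A[0] 34->40, delta=6, new_sum=59+(6)=65
Option B: A[2] 21->0, delta=-21, new_sum=59+(-21)=38 <-- matches target
Option C: A[3] -3->21, delta=24, new_sum=59+(24)=83
Option D: A[4] -8->12, delta=20, new_sum=59+(20)=79

Answer: B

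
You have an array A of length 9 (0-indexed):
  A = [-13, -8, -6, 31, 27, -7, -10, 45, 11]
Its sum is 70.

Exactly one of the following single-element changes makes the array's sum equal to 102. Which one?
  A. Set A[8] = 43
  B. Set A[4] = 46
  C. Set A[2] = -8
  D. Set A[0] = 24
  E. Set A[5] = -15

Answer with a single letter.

Answer: A

Derivation:
Option A: A[8] 11->43, delta=32, new_sum=70+(32)=102 <-- matches target
Option B: A[4] 27->46, delta=19, new_sum=70+(19)=89
Option C: A[2] -6->-8, delta=-2, new_sum=70+(-2)=68
Option D: A[0] -13->24, delta=37, new_sum=70+(37)=107
Option E: A[5] -7->-15, delta=-8, new_sum=70+(-8)=62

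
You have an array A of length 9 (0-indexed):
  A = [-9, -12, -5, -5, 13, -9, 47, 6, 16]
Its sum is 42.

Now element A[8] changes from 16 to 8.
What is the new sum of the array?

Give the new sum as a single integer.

Answer: 34

Derivation:
Old value at index 8: 16
New value at index 8: 8
Delta = 8 - 16 = -8
New sum = old_sum + delta = 42 + (-8) = 34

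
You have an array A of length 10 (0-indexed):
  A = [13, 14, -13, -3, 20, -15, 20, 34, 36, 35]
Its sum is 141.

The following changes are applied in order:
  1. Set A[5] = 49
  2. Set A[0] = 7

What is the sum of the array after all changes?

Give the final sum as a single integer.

Answer: 199

Derivation:
Initial sum: 141
Change 1: A[5] -15 -> 49, delta = 64, sum = 205
Change 2: A[0] 13 -> 7, delta = -6, sum = 199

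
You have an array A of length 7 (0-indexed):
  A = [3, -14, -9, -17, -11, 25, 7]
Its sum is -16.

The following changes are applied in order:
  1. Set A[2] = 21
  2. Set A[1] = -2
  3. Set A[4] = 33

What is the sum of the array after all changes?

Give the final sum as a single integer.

Answer: 70

Derivation:
Initial sum: -16
Change 1: A[2] -9 -> 21, delta = 30, sum = 14
Change 2: A[1] -14 -> -2, delta = 12, sum = 26
Change 3: A[4] -11 -> 33, delta = 44, sum = 70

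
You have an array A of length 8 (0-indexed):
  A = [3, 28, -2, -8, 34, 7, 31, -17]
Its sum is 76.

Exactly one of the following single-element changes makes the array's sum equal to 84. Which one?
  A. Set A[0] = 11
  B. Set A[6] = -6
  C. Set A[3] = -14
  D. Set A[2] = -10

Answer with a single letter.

Answer: A

Derivation:
Option A: A[0] 3->11, delta=8, new_sum=76+(8)=84 <-- matches target
Option B: A[6] 31->-6, delta=-37, new_sum=76+(-37)=39
Option C: A[3] -8->-14, delta=-6, new_sum=76+(-6)=70
Option D: A[2] -2->-10, delta=-8, new_sum=76+(-8)=68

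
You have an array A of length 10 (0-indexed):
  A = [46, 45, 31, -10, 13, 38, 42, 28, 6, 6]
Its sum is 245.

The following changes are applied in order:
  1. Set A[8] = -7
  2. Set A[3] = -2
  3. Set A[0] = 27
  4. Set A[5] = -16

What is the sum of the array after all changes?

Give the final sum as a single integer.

Initial sum: 245
Change 1: A[8] 6 -> -7, delta = -13, sum = 232
Change 2: A[3] -10 -> -2, delta = 8, sum = 240
Change 3: A[0] 46 -> 27, delta = -19, sum = 221
Change 4: A[5] 38 -> -16, delta = -54, sum = 167

Answer: 167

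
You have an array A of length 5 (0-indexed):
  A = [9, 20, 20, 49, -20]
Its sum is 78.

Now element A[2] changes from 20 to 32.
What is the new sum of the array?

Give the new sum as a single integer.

Answer: 90

Derivation:
Old value at index 2: 20
New value at index 2: 32
Delta = 32 - 20 = 12
New sum = old_sum + delta = 78 + (12) = 90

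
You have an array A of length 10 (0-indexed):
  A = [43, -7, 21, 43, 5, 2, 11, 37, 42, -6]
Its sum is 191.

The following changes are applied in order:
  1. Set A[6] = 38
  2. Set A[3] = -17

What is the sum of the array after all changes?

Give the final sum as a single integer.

Initial sum: 191
Change 1: A[6] 11 -> 38, delta = 27, sum = 218
Change 2: A[3] 43 -> -17, delta = -60, sum = 158

Answer: 158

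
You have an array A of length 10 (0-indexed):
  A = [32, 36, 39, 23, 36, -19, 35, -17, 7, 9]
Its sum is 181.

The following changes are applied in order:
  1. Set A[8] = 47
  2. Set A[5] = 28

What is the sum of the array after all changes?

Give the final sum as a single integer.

Answer: 268

Derivation:
Initial sum: 181
Change 1: A[8] 7 -> 47, delta = 40, sum = 221
Change 2: A[5] -19 -> 28, delta = 47, sum = 268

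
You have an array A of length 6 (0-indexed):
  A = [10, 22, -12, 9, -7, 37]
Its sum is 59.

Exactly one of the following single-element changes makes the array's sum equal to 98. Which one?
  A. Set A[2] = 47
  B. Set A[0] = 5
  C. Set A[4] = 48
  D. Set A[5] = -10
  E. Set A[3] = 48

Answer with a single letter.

Answer: E

Derivation:
Option A: A[2] -12->47, delta=59, new_sum=59+(59)=118
Option B: A[0] 10->5, delta=-5, new_sum=59+(-5)=54
Option C: A[4] -7->48, delta=55, new_sum=59+(55)=114
Option D: A[5] 37->-10, delta=-47, new_sum=59+(-47)=12
Option E: A[3] 9->48, delta=39, new_sum=59+(39)=98 <-- matches target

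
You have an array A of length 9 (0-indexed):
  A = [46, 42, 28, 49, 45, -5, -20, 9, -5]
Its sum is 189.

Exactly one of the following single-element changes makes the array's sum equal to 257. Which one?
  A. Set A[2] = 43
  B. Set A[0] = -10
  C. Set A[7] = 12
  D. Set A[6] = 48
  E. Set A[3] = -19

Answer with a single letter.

Answer: D

Derivation:
Option A: A[2] 28->43, delta=15, new_sum=189+(15)=204
Option B: A[0] 46->-10, delta=-56, new_sum=189+(-56)=133
Option C: A[7] 9->12, delta=3, new_sum=189+(3)=192
Option D: A[6] -20->48, delta=68, new_sum=189+(68)=257 <-- matches target
Option E: A[3] 49->-19, delta=-68, new_sum=189+(-68)=121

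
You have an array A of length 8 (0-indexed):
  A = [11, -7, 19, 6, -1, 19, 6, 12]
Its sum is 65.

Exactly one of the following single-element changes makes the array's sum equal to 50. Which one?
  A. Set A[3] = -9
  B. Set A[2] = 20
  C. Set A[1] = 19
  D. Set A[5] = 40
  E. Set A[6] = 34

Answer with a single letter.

Option A: A[3] 6->-9, delta=-15, new_sum=65+(-15)=50 <-- matches target
Option B: A[2] 19->20, delta=1, new_sum=65+(1)=66
Option C: A[1] -7->19, delta=26, new_sum=65+(26)=91
Option D: A[5] 19->40, delta=21, new_sum=65+(21)=86
Option E: A[6] 6->34, delta=28, new_sum=65+(28)=93

Answer: A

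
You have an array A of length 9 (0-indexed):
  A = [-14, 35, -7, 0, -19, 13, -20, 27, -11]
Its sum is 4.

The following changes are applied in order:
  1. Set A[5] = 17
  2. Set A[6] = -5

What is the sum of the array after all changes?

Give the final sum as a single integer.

Initial sum: 4
Change 1: A[5] 13 -> 17, delta = 4, sum = 8
Change 2: A[6] -20 -> -5, delta = 15, sum = 23

Answer: 23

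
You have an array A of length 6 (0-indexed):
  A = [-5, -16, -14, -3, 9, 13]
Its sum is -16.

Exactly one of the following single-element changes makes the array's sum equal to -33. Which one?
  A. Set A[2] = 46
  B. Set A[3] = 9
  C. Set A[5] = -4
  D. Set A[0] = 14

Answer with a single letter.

Answer: C

Derivation:
Option A: A[2] -14->46, delta=60, new_sum=-16+(60)=44
Option B: A[3] -3->9, delta=12, new_sum=-16+(12)=-4
Option C: A[5] 13->-4, delta=-17, new_sum=-16+(-17)=-33 <-- matches target
Option D: A[0] -5->14, delta=19, new_sum=-16+(19)=3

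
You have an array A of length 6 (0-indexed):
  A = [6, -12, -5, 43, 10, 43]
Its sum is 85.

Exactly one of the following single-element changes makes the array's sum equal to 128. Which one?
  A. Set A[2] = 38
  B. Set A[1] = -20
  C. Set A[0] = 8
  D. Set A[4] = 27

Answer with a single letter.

Answer: A

Derivation:
Option A: A[2] -5->38, delta=43, new_sum=85+(43)=128 <-- matches target
Option B: A[1] -12->-20, delta=-8, new_sum=85+(-8)=77
Option C: A[0] 6->8, delta=2, new_sum=85+(2)=87
Option D: A[4] 10->27, delta=17, new_sum=85+(17)=102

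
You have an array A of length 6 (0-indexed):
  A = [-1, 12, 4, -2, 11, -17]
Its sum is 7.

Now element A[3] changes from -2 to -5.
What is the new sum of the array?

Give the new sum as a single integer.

Answer: 4

Derivation:
Old value at index 3: -2
New value at index 3: -5
Delta = -5 - -2 = -3
New sum = old_sum + delta = 7 + (-3) = 4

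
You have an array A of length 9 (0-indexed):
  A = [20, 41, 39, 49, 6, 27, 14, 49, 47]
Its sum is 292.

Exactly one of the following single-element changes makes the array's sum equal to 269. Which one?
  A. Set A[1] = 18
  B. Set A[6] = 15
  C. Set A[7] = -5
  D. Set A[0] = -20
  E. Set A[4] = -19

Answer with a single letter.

Answer: A

Derivation:
Option A: A[1] 41->18, delta=-23, new_sum=292+(-23)=269 <-- matches target
Option B: A[6] 14->15, delta=1, new_sum=292+(1)=293
Option C: A[7] 49->-5, delta=-54, new_sum=292+(-54)=238
Option D: A[0] 20->-20, delta=-40, new_sum=292+(-40)=252
Option E: A[4] 6->-19, delta=-25, new_sum=292+(-25)=267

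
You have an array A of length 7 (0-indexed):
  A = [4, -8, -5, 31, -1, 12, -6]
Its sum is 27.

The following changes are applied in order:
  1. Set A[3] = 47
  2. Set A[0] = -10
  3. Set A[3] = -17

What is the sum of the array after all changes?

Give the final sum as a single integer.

Answer: -35

Derivation:
Initial sum: 27
Change 1: A[3] 31 -> 47, delta = 16, sum = 43
Change 2: A[0] 4 -> -10, delta = -14, sum = 29
Change 3: A[3] 47 -> -17, delta = -64, sum = -35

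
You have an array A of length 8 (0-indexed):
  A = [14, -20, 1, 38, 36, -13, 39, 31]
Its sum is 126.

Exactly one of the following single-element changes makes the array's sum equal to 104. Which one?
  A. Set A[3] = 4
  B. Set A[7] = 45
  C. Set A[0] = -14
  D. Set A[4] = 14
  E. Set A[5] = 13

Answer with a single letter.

Option A: A[3] 38->4, delta=-34, new_sum=126+(-34)=92
Option B: A[7] 31->45, delta=14, new_sum=126+(14)=140
Option C: A[0] 14->-14, delta=-28, new_sum=126+(-28)=98
Option D: A[4] 36->14, delta=-22, new_sum=126+(-22)=104 <-- matches target
Option E: A[5] -13->13, delta=26, new_sum=126+(26)=152

Answer: D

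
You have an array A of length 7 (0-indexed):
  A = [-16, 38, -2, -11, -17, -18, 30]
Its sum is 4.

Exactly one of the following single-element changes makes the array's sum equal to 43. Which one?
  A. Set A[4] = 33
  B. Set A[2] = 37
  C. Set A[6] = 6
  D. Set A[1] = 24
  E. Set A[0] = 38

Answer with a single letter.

Answer: B

Derivation:
Option A: A[4] -17->33, delta=50, new_sum=4+(50)=54
Option B: A[2] -2->37, delta=39, new_sum=4+(39)=43 <-- matches target
Option C: A[6] 30->6, delta=-24, new_sum=4+(-24)=-20
Option D: A[1] 38->24, delta=-14, new_sum=4+(-14)=-10
Option E: A[0] -16->38, delta=54, new_sum=4+(54)=58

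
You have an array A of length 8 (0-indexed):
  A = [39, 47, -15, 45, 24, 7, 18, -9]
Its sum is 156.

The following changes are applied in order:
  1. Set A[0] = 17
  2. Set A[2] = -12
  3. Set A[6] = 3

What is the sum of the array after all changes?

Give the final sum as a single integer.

Initial sum: 156
Change 1: A[0] 39 -> 17, delta = -22, sum = 134
Change 2: A[2] -15 -> -12, delta = 3, sum = 137
Change 3: A[6] 18 -> 3, delta = -15, sum = 122

Answer: 122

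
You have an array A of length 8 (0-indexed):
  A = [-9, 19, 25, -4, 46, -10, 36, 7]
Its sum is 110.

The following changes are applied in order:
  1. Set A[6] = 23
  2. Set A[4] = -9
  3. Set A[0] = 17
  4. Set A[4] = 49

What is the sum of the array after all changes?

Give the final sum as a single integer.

Initial sum: 110
Change 1: A[6] 36 -> 23, delta = -13, sum = 97
Change 2: A[4] 46 -> -9, delta = -55, sum = 42
Change 3: A[0] -9 -> 17, delta = 26, sum = 68
Change 4: A[4] -9 -> 49, delta = 58, sum = 126

Answer: 126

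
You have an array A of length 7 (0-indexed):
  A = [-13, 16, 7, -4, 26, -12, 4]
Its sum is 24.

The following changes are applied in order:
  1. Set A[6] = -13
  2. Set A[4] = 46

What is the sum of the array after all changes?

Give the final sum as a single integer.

Initial sum: 24
Change 1: A[6] 4 -> -13, delta = -17, sum = 7
Change 2: A[4] 26 -> 46, delta = 20, sum = 27

Answer: 27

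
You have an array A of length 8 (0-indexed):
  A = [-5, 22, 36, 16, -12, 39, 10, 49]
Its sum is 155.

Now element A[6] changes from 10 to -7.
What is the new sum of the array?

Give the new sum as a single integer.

Old value at index 6: 10
New value at index 6: -7
Delta = -7 - 10 = -17
New sum = old_sum + delta = 155 + (-17) = 138

Answer: 138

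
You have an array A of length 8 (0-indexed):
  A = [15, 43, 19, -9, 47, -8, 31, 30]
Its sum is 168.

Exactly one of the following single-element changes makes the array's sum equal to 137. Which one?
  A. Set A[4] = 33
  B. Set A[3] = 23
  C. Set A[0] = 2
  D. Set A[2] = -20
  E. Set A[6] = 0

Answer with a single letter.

Option A: A[4] 47->33, delta=-14, new_sum=168+(-14)=154
Option B: A[3] -9->23, delta=32, new_sum=168+(32)=200
Option C: A[0] 15->2, delta=-13, new_sum=168+(-13)=155
Option D: A[2] 19->-20, delta=-39, new_sum=168+(-39)=129
Option E: A[6] 31->0, delta=-31, new_sum=168+(-31)=137 <-- matches target

Answer: E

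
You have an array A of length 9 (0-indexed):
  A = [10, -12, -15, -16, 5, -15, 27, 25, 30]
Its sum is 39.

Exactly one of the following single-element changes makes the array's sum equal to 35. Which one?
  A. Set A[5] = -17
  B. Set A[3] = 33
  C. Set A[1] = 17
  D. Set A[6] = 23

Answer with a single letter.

Answer: D

Derivation:
Option A: A[5] -15->-17, delta=-2, new_sum=39+(-2)=37
Option B: A[3] -16->33, delta=49, new_sum=39+(49)=88
Option C: A[1] -12->17, delta=29, new_sum=39+(29)=68
Option D: A[6] 27->23, delta=-4, new_sum=39+(-4)=35 <-- matches target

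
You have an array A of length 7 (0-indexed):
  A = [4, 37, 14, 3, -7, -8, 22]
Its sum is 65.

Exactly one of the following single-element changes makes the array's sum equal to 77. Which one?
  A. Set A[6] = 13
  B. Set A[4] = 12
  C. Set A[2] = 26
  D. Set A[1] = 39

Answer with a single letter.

Answer: C

Derivation:
Option A: A[6] 22->13, delta=-9, new_sum=65+(-9)=56
Option B: A[4] -7->12, delta=19, new_sum=65+(19)=84
Option C: A[2] 14->26, delta=12, new_sum=65+(12)=77 <-- matches target
Option D: A[1] 37->39, delta=2, new_sum=65+(2)=67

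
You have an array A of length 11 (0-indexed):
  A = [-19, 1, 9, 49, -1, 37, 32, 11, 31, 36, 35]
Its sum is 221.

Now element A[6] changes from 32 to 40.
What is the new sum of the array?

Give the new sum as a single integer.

Answer: 229

Derivation:
Old value at index 6: 32
New value at index 6: 40
Delta = 40 - 32 = 8
New sum = old_sum + delta = 221 + (8) = 229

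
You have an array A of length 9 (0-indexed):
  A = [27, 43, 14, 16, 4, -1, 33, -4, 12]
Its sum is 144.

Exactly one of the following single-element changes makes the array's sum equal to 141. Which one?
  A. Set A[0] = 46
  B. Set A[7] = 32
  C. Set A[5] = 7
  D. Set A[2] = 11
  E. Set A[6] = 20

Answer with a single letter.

Answer: D

Derivation:
Option A: A[0] 27->46, delta=19, new_sum=144+(19)=163
Option B: A[7] -4->32, delta=36, new_sum=144+(36)=180
Option C: A[5] -1->7, delta=8, new_sum=144+(8)=152
Option D: A[2] 14->11, delta=-3, new_sum=144+(-3)=141 <-- matches target
Option E: A[6] 33->20, delta=-13, new_sum=144+(-13)=131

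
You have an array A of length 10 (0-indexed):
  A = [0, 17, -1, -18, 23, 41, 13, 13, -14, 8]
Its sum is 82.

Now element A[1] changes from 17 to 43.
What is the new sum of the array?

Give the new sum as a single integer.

Answer: 108

Derivation:
Old value at index 1: 17
New value at index 1: 43
Delta = 43 - 17 = 26
New sum = old_sum + delta = 82 + (26) = 108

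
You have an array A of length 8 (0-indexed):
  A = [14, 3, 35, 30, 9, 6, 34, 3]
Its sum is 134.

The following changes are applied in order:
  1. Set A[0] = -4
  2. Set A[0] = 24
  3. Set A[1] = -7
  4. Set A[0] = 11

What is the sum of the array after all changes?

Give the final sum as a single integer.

Answer: 121

Derivation:
Initial sum: 134
Change 1: A[0] 14 -> -4, delta = -18, sum = 116
Change 2: A[0] -4 -> 24, delta = 28, sum = 144
Change 3: A[1] 3 -> -7, delta = -10, sum = 134
Change 4: A[0] 24 -> 11, delta = -13, sum = 121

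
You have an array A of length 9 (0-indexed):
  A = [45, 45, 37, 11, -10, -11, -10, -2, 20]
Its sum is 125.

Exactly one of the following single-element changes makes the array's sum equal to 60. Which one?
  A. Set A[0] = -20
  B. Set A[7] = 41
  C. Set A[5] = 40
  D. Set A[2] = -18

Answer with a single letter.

Option A: A[0] 45->-20, delta=-65, new_sum=125+(-65)=60 <-- matches target
Option B: A[7] -2->41, delta=43, new_sum=125+(43)=168
Option C: A[5] -11->40, delta=51, new_sum=125+(51)=176
Option D: A[2] 37->-18, delta=-55, new_sum=125+(-55)=70

Answer: A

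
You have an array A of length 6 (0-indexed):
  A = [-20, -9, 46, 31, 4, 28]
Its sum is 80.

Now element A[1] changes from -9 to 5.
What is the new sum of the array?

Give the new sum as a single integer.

Old value at index 1: -9
New value at index 1: 5
Delta = 5 - -9 = 14
New sum = old_sum + delta = 80 + (14) = 94

Answer: 94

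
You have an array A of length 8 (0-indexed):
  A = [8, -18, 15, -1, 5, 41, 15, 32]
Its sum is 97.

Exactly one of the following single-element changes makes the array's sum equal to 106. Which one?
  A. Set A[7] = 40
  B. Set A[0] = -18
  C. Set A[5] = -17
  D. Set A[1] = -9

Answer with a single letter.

Answer: D

Derivation:
Option A: A[7] 32->40, delta=8, new_sum=97+(8)=105
Option B: A[0] 8->-18, delta=-26, new_sum=97+(-26)=71
Option C: A[5] 41->-17, delta=-58, new_sum=97+(-58)=39
Option D: A[1] -18->-9, delta=9, new_sum=97+(9)=106 <-- matches target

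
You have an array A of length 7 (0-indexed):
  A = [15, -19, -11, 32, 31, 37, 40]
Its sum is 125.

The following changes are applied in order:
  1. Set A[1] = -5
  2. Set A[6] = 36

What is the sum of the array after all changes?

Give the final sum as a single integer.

Answer: 135

Derivation:
Initial sum: 125
Change 1: A[1] -19 -> -5, delta = 14, sum = 139
Change 2: A[6] 40 -> 36, delta = -4, sum = 135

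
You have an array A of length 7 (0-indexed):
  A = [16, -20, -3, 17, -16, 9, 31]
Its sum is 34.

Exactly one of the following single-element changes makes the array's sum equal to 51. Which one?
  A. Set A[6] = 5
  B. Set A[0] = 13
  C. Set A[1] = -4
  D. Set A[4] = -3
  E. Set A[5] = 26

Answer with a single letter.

Option A: A[6] 31->5, delta=-26, new_sum=34+(-26)=8
Option B: A[0] 16->13, delta=-3, new_sum=34+(-3)=31
Option C: A[1] -20->-4, delta=16, new_sum=34+(16)=50
Option D: A[4] -16->-3, delta=13, new_sum=34+(13)=47
Option E: A[5] 9->26, delta=17, new_sum=34+(17)=51 <-- matches target

Answer: E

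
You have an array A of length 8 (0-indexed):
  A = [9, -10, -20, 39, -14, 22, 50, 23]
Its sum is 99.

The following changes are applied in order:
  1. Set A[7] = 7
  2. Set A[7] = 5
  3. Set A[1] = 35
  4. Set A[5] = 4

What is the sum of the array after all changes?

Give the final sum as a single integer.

Initial sum: 99
Change 1: A[7] 23 -> 7, delta = -16, sum = 83
Change 2: A[7] 7 -> 5, delta = -2, sum = 81
Change 3: A[1] -10 -> 35, delta = 45, sum = 126
Change 4: A[5] 22 -> 4, delta = -18, sum = 108

Answer: 108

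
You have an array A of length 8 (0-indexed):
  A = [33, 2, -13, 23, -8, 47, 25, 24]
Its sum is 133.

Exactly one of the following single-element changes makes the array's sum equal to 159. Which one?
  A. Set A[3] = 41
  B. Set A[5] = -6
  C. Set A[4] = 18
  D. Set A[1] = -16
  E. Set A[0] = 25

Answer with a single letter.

Answer: C

Derivation:
Option A: A[3] 23->41, delta=18, new_sum=133+(18)=151
Option B: A[5] 47->-6, delta=-53, new_sum=133+(-53)=80
Option C: A[4] -8->18, delta=26, new_sum=133+(26)=159 <-- matches target
Option D: A[1] 2->-16, delta=-18, new_sum=133+(-18)=115
Option E: A[0] 33->25, delta=-8, new_sum=133+(-8)=125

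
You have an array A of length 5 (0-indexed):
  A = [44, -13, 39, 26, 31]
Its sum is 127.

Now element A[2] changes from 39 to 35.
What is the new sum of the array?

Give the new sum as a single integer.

Answer: 123

Derivation:
Old value at index 2: 39
New value at index 2: 35
Delta = 35 - 39 = -4
New sum = old_sum + delta = 127 + (-4) = 123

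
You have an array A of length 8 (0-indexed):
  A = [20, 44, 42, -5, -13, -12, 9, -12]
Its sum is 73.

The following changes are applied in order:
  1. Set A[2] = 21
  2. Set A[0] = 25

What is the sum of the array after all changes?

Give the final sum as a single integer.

Answer: 57

Derivation:
Initial sum: 73
Change 1: A[2] 42 -> 21, delta = -21, sum = 52
Change 2: A[0] 20 -> 25, delta = 5, sum = 57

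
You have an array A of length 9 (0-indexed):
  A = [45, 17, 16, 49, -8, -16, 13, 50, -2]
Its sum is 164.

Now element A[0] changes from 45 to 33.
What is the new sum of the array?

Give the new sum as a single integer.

Answer: 152

Derivation:
Old value at index 0: 45
New value at index 0: 33
Delta = 33 - 45 = -12
New sum = old_sum + delta = 164 + (-12) = 152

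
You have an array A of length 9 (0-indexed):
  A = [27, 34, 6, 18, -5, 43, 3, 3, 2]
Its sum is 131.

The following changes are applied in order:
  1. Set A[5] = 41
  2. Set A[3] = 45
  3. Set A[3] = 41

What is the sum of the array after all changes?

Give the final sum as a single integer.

Initial sum: 131
Change 1: A[5] 43 -> 41, delta = -2, sum = 129
Change 2: A[3] 18 -> 45, delta = 27, sum = 156
Change 3: A[3] 45 -> 41, delta = -4, sum = 152

Answer: 152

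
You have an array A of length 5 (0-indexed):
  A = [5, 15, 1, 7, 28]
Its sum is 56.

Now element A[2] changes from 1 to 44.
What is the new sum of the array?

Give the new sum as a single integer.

Old value at index 2: 1
New value at index 2: 44
Delta = 44 - 1 = 43
New sum = old_sum + delta = 56 + (43) = 99

Answer: 99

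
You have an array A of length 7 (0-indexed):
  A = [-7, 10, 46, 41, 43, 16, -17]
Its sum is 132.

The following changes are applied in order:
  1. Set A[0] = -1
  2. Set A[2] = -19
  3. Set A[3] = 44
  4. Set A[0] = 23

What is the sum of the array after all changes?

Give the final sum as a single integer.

Initial sum: 132
Change 1: A[0] -7 -> -1, delta = 6, sum = 138
Change 2: A[2] 46 -> -19, delta = -65, sum = 73
Change 3: A[3] 41 -> 44, delta = 3, sum = 76
Change 4: A[0] -1 -> 23, delta = 24, sum = 100

Answer: 100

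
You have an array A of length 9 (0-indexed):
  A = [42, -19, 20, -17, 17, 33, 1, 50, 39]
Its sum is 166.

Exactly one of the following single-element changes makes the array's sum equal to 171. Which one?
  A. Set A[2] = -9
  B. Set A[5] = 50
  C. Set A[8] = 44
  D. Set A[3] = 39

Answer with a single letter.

Answer: C

Derivation:
Option A: A[2] 20->-9, delta=-29, new_sum=166+(-29)=137
Option B: A[5] 33->50, delta=17, new_sum=166+(17)=183
Option C: A[8] 39->44, delta=5, new_sum=166+(5)=171 <-- matches target
Option D: A[3] -17->39, delta=56, new_sum=166+(56)=222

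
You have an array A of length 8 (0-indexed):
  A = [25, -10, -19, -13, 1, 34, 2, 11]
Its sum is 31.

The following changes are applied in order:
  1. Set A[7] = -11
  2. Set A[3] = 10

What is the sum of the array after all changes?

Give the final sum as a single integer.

Initial sum: 31
Change 1: A[7] 11 -> -11, delta = -22, sum = 9
Change 2: A[3] -13 -> 10, delta = 23, sum = 32

Answer: 32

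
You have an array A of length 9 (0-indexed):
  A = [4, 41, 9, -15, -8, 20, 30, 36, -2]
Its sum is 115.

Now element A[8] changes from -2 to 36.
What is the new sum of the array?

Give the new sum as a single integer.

Old value at index 8: -2
New value at index 8: 36
Delta = 36 - -2 = 38
New sum = old_sum + delta = 115 + (38) = 153

Answer: 153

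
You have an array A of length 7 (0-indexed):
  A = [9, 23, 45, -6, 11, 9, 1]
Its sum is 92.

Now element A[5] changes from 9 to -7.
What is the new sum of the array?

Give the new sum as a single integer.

Answer: 76

Derivation:
Old value at index 5: 9
New value at index 5: -7
Delta = -7 - 9 = -16
New sum = old_sum + delta = 92 + (-16) = 76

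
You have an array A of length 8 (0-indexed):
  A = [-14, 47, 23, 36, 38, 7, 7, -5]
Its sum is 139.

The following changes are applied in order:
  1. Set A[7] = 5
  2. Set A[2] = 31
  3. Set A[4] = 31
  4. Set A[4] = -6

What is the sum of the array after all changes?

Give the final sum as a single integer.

Answer: 113

Derivation:
Initial sum: 139
Change 1: A[7] -5 -> 5, delta = 10, sum = 149
Change 2: A[2] 23 -> 31, delta = 8, sum = 157
Change 3: A[4] 38 -> 31, delta = -7, sum = 150
Change 4: A[4] 31 -> -6, delta = -37, sum = 113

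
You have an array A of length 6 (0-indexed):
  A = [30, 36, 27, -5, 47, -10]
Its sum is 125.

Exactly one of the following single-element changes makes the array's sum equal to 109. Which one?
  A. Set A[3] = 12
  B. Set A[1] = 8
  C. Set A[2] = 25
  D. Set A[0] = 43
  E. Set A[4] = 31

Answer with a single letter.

Answer: E

Derivation:
Option A: A[3] -5->12, delta=17, new_sum=125+(17)=142
Option B: A[1] 36->8, delta=-28, new_sum=125+(-28)=97
Option C: A[2] 27->25, delta=-2, new_sum=125+(-2)=123
Option D: A[0] 30->43, delta=13, new_sum=125+(13)=138
Option E: A[4] 47->31, delta=-16, new_sum=125+(-16)=109 <-- matches target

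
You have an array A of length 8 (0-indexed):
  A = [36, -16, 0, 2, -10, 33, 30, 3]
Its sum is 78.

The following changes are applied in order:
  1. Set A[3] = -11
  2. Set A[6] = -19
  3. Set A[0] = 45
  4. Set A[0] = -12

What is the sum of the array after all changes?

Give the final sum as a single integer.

Initial sum: 78
Change 1: A[3] 2 -> -11, delta = -13, sum = 65
Change 2: A[6] 30 -> -19, delta = -49, sum = 16
Change 3: A[0] 36 -> 45, delta = 9, sum = 25
Change 4: A[0] 45 -> -12, delta = -57, sum = -32

Answer: -32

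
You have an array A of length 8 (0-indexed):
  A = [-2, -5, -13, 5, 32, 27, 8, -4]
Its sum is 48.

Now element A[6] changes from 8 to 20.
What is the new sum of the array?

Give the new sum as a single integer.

Answer: 60

Derivation:
Old value at index 6: 8
New value at index 6: 20
Delta = 20 - 8 = 12
New sum = old_sum + delta = 48 + (12) = 60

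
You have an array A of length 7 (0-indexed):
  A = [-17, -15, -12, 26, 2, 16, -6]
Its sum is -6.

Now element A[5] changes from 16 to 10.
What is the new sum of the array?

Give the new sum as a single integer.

Old value at index 5: 16
New value at index 5: 10
Delta = 10 - 16 = -6
New sum = old_sum + delta = -6 + (-6) = -12

Answer: -12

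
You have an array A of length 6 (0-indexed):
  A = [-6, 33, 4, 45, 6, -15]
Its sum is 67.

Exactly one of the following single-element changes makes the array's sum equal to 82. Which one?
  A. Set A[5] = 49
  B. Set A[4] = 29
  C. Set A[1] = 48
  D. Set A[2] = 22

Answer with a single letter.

Answer: C

Derivation:
Option A: A[5] -15->49, delta=64, new_sum=67+(64)=131
Option B: A[4] 6->29, delta=23, new_sum=67+(23)=90
Option C: A[1] 33->48, delta=15, new_sum=67+(15)=82 <-- matches target
Option D: A[2] 4->22, delta=18, new_sum=67+(18)=85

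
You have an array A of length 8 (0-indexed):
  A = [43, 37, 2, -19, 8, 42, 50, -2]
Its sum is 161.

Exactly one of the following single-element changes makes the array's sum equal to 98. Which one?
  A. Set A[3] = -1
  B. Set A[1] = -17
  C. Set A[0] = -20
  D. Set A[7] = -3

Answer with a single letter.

Option A: A[3] -19->-1, delta=18, new_sum=161+(18)=179
Option B: A[1] 37->-17, delta=-54, new_sum=161+(-54)=107
Option C: A[0] 43->-20, delta=-63, new_sum=161+(-63)=98 <-- matches target
Option D: A[7] -2->-3, delta=-1, new_sum=161+(-1)=160

Answer: C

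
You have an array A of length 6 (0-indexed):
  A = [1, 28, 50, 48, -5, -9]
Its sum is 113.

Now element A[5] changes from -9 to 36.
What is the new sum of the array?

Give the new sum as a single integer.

Answer: 158

Derivation:
Old value at index 5: -9
New value at index 5: 36
Delta = 36 - -9 = 45
New sum = old_sum + delta = 113 + (45) = 158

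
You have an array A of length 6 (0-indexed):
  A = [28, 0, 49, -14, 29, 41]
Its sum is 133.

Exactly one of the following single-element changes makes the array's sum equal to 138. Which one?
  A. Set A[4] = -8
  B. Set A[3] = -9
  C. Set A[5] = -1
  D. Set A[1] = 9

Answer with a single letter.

Answer: B

Derivation:
Option A: A[4] 29->-8, delta=-37, new_sum=133+(-37)=96
Option B: A[3] -14->-9, delta=5, new_sum=133+(5)=138 <-- matches target
Option C: A[5] 41->-1, delta=-42, new_sum=133+(-42)=91
Option D: A[1] 0->9, delta=9, new_sum=133+(9)=142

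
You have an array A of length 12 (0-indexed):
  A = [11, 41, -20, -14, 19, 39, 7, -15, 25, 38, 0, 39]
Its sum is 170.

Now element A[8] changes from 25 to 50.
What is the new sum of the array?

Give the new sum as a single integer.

Answer: 195

Derivation:
Old value at index 8: 25
New value at index 8: 50
Delta = 50 - 25 = 25
New sum = old_sum + delta = 170 + (25) = 195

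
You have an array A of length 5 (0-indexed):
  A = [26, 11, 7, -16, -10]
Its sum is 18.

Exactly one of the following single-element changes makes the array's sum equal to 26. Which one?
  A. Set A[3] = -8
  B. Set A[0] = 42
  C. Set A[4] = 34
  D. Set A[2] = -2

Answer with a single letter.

Answer: A

Derivation:
Option A: A[3] -16->-8, delta=8, new_sum=18+(8)=26 <-- matches target
Option B: A[0] 26->42, delta=16, new_sum=18+(16)=34
Option C: A[4] -10->34, delta=44, new_sum=18+(44)=62
Option D: A[2] 7->-2, delta=-9, new_sum=18+(-9)=9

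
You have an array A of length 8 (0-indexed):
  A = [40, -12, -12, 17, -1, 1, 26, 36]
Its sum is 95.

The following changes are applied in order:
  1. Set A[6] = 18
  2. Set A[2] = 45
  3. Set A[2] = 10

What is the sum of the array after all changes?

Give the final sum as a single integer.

Answer: 109

Derivation:
Initial sum: 95
Change 1: A[6] 26 -> 18, delta = -8, sum = 87
Change 2: A[2] -12 -> 45, delta = 57, sum = 144
Change 3: A[2] 45 -> 10, delta = -35, sum = 109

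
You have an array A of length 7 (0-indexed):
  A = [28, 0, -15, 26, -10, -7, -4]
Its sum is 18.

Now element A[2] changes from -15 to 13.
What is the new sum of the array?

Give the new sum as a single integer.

Answer: 46

Derivation:
Old value at index 2: -15
New value at index 2: 13
Delta = 13 - -15 = 28
New sum = old_sum + delta = 18 + (28) = 46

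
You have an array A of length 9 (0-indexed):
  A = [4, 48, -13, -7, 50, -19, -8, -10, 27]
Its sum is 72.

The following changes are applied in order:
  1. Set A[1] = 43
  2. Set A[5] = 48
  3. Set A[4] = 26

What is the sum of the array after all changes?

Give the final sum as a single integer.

Answer: 110

Derivation:
Initial sum: 72
Change 1: A[1] 48 -> 43, delta = -5, sum = 67
Change 2: A[5] -19 -> 48, delta = 67, sum = 134
Change 3: A[4] 50 -> 26, delta = -24, sum = 110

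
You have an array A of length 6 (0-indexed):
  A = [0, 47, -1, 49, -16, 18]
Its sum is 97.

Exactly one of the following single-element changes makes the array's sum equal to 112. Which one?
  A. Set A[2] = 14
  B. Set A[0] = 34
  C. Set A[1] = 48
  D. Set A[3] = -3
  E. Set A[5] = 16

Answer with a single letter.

Option A: A[2] -1->14, delta=15, new_sum=97+(15)=112 <-- matches target
Option B: A[0] 0->34, delta=34, new_sum=97+(34)=131
Option C: A[1] 47->48, delta=1, new_sum=97+(1)=98
Option D: A[3] 49->-3, delta=-52, new_sum=97+(-52)=45
Option E: A[5] 18->16, delta=-2, new_sum=97+(-2)=95

Answer: A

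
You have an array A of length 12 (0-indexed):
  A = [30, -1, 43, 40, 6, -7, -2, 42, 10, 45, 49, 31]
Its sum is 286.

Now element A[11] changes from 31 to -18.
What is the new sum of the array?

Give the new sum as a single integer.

Answer: 237

Derivation:
Old value at index 11: 31
New value at index 11: -18
Delta = -18 - 31 = -49
New sum = old_sum + delta = 286 + (-49) = 237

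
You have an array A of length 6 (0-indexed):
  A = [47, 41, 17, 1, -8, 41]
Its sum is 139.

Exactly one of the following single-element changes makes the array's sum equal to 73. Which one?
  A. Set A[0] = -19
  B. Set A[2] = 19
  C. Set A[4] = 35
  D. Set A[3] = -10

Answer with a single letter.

Option A: A[0] 47->-19, delta=-66, new_sum=139+(-66)=73 <-- matches target
Option B: A[2] 17->19, delta=2, new_sum=139+(2)=141
Option C: A[4] -8->35, delta=43, new_sum=139+(43)=182
Option D: A[3] 1->-10, delta=-11, new_sum=139+(-11)=128

Answer: A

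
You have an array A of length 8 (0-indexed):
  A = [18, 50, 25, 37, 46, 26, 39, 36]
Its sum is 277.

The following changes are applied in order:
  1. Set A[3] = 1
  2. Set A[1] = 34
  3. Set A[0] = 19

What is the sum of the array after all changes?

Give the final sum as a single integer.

Answer: 226

Derivation:
Initial sum: 277
Change 1: A[3] 37 -> 1, delta = -36, sum = 241
Change 2: A[1] 50 -> 34, delta = -16, sum = 225
Change 3: A[0] 18 -> 19, delta = 1, sum = 226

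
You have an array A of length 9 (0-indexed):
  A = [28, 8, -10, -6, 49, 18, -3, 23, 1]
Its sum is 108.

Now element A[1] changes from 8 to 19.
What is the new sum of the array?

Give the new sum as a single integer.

Answer: 119

Derivation:
Old value at index 1: 8
New value at index 1: 19
Delta = 19 - 8 = 11
New sum = old_sum + delta = 108 + (11) = 119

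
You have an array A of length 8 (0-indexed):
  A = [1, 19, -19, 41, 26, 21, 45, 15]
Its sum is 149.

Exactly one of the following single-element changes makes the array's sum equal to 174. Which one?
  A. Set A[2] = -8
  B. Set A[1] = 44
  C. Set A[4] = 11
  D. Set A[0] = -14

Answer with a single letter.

Answer: B

Derivation:
Option A: A[2] -19->-8, delta=11, new_sum=149+(11)=160
Option B: A[1] 19->44, delta=25, new_sum=149+(25)=174 <-- matches target
Option C: A[4] 26->11, delta=-15, new_sum=149+(-15)=134
Option D: A[0] 1->-14, delta=-15, new_sum=149+(-15)=134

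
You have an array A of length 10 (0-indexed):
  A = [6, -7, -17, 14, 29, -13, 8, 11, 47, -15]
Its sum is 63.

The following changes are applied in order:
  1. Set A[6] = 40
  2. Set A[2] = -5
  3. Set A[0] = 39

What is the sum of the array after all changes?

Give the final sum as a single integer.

Initial sum: 63
Change 1: A[6] 8 -> 40, delta = 32, sum = 95
Change 2: A[2] -17 -> -5, delta = 12, sum = 107
Change 3: A[0] 6 -> 39, delta = 33, sum = 140

Answer: 140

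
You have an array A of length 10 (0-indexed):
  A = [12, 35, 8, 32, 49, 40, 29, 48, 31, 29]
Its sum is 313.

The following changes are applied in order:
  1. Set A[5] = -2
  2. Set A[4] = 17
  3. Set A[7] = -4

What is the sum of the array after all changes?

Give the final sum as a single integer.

Initial sum: 313
Change 1: A[5] 40 -> -2, delta = -42, sum = 271
Change 2: A[4] 49 -> 17, delta = -32, sum = 239
Change 3: A[7] 48 -> -4, delta = -52, sum = 187

Answer: 187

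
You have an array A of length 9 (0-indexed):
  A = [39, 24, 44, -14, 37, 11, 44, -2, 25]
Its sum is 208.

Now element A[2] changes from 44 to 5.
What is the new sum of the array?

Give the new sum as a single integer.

Answer: 169

Derivation:
Old value at index 2: 44
New value at index 2: 5
Delta = 5 - 44 = -39
New sum = old_sum + delta = 208 + (-39) = 169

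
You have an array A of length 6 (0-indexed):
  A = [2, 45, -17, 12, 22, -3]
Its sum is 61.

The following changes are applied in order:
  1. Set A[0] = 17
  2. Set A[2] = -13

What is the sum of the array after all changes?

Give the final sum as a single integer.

Answer: 80

Derivation:
Initial sum: 61
Change 1: A[0] 2 -> 17, delta = 15, sum = 76
Change 2: A[2] -17 -> -13, delta = 4, sum = 80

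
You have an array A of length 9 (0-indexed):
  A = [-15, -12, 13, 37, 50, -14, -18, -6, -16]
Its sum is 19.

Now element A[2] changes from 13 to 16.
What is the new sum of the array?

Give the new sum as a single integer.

Answer: 22

Derivation:
Old value at index 2: 13
New value at index 2: 16
Delta = 16 - 13 = 3
New sum = old_sum + delta = 19 + (3) = 22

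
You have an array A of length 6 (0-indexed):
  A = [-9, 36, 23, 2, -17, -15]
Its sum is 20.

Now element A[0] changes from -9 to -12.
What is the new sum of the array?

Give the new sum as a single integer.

Answer: 17

Derivation:
Old value at index 0: -9
New value at index 0: -12
Delta = -12 - -9 = -3
New sum = old_sum + delta = 20 + (-3) = 17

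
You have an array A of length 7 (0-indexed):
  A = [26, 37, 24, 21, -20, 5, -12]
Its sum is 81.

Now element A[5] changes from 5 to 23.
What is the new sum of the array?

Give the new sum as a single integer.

Answer: 99

Derivation:
Old value at index 5: 5
New value at index 5: 23
Delta = 23 - 5 = 18
New sum = old_sum + delta = 81 + (18) = 99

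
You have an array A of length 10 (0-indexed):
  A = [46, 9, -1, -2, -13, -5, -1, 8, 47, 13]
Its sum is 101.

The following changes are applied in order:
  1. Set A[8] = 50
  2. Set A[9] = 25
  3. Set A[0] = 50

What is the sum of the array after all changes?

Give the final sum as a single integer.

Initial sum: 101
Change 1: A[8] 47 -> 50, delta = 3, sum = 104
Change 2: A[9] 13 -> 25, delta = 12, sum = 116
Change 3: A[0] 46 -> 50, delta = 4, sum = 120

Answer: 120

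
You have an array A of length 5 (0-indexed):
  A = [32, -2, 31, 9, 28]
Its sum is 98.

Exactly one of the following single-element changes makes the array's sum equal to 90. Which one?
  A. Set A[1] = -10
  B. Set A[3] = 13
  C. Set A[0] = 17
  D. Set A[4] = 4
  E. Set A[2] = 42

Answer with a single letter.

Answer: A

Derivation:
Option A: A[1] -2->-10, delta=-8, new_sum=98+(-8)=90 <-- matches target
Option B: A[3] 9->13, delta=4, new_sum=98+(4)=102
Option C: A[0] 32->17, delta=-15, new_sum=98+(-15)=83
Option D: A[4] 28->4, delta=-24, new_sum=98+(-24)=74
Option E: A[2] 31->42, delta=11, new_sum=98+(11)=109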